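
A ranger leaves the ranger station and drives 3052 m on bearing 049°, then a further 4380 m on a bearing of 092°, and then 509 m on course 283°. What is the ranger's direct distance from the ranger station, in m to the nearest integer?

Leg 1 (049°, 3052 m): east 3052 sin 49° = 2303.37, north 3052 cos 49° = 2002.29
Leg 2 (092°, 4380 m): east 4380 sin 92° = 4377.33, north 4380 cos 92° = -152.86
Leg 3 (283°, 509 m): east 509 sin 283° = -495.95, north 509 cos 283° = 114.50
Net: 6184.75 east, 1963.93 north. Distance = √((6184.75)² + (1963.93)²) = 6489.081 m.

6489 m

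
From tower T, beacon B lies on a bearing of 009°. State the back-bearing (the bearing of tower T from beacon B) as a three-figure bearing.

Back-bearing = 009° + 180° = 189°.

189°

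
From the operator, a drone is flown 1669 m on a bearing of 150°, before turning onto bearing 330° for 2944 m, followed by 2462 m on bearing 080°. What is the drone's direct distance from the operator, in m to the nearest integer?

2354 m

Leg 1 (150°, 1669 m): east 1669 sin 150° = 834.50, north 1669 cos 150° = -1445.40
Leg 2 (330°, 2944 m): east 2944 sin 330° = -1472.00, north 2944 cos 330° = 2549.58
Leg 3 (080°, 2462 m): east 2462 sin 80° = 2424.60, north 2462 cos 80° = 427.52
Net: 1787.10 east, 1531.70 north. Distance = √((1787.10)² + (1531.70)²) = 2353.685 m.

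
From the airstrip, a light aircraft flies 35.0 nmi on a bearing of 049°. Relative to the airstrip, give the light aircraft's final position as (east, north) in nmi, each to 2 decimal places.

Leg 1 (049°, 35.0 nmi): east 35.0 sin 49° = 26.41, north 35.0 cos 49° = 22.96
Summing: 26.41 nmi east, 22.96 nmi north → (26.41, 22.96).

(26.41, 22.96)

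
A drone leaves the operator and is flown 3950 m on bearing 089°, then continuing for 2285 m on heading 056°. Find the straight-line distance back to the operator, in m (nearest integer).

5997 m

Leg 1 (089°, 3950 m): east 3950 sin 89° = 3949.40, north 3950 cos 89° = 68.94
Leg 2 (056°, 2285 m): east 2285 sin 56° = 1894.35, north 2285 cos 56° = 1277.76
Net: 5843.75 east, 1346.69 north. Distance = √((5843.75)² + (1346.69)²) = 5996.915 m.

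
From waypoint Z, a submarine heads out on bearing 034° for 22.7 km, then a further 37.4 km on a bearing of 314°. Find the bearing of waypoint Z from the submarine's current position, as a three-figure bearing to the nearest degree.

Leg 1 (034°, 22.7 km): east 22.7 sin 34° = 12.69, north 22.7 cos 34° = 18.82
Leg 2 (314°, 37.4 km): east 37.4 sin 314° = -26.90, north 37.4 cos 314° = 25.98
Net displacement: -14.21 east, 44.80 north. Direction back to start is (14.21, -44.80): bearing = atan2(14.21, -44.80) mod 360° = 162.40° ≈ 162°.

162°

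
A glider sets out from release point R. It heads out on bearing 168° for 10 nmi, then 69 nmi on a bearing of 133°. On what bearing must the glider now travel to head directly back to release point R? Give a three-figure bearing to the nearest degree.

Leg 1 (168°, 10 nmi): east 10 sin 168° = 2.08, north 10 cos 168° = -9.78
Leg 2 (133°, 69 nmi): east 69 sin 133° = 50.46, north 69 cos 133° = -47.06
Net displacement: 52.54 east, -56.84 north. Direction back to start is (-52.54, 56.84): bearing = atan2(-52.54, 56.84) mod 360° = 317.25° ≈ 317°.

317°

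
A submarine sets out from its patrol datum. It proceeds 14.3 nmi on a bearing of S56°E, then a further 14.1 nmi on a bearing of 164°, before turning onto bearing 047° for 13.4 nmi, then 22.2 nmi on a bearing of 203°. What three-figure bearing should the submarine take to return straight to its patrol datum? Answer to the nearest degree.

333°

Leg 1 (S56°E, 14.3 nmi): east 14.3 sin 124° = 11.86, north 14.3 cos 124° = -8.00
Leg 2 (164°, 14.1 nmi): east 14.1 sin 164° = 3.89, north 14.1 cos 164° = -13.55
Leg 3 (047°, 13.4 nmi): east 13.4 sin 47° = 9.80, north 13.4 cos 47° = 9.14
Leg 4 (203°, 22.2 nmi): east 22.2 sin 203° = -8.67, north 22.2 cos 203° = -20.44
Net displacement: 16.87 east, -32.85 north. Direction back to start is (-16.87, 32.85): bearing = atan2(-16.87, 32.85) mod 360° = 332.82° ≈ 333°.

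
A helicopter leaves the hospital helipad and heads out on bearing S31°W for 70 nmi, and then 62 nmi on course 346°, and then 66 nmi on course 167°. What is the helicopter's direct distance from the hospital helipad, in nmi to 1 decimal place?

Leg 1 (S31°W, 70 nmi): east 70 sin 211° = -36.05, north 70 cos 211° = -60.00
Leg 2 (346°, 62 nmi): east 62 sin 346° = -15.00, north 62 cos 346° = 60.16
Leg 3 (167°, 66 nmi): east 66 sin 167° = 14.85, north 66 cos 167° = -64.31
Net: -36.21 east, -64.15 north. Distance = √((-36.21)² + (-64.15)²) = 73.663 nmi.

73.7 nmi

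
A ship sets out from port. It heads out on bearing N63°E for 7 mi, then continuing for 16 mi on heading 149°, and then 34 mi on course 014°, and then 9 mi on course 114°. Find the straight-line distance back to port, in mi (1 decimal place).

36.2 mi

Leg 1 (N63°E, 7 mi): east 7 sin 63° = 6.24, north 7 cos 63° = 3.18
Leg 2 (149°, 16 mi): east 16 sin 149° = 8.24, north 16 cos 149° = -13.71
Leg 3 (014°, 34 mi): east 34 sin 14° = 8.23, north 34 cos 14° = 32.99
Leg 4 (114°, 9 mi): east 9 sin 114° = 8.22, north 9 cos 114° = -3.66
Net: 30.92 east, 18.79 north. Distance = √((30.92)² + (18.79)²) = 36.187 mi.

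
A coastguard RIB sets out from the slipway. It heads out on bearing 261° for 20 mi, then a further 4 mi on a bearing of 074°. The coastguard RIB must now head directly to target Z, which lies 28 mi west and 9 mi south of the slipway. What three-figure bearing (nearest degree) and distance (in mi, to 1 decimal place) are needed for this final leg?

240°, 14.0 mi

Leg 1 (261°, 20 mi): east 20 sin 261° = -19.75, north 20 cos 261° = -3.13
Leg 2 (074°, 4 mi): east 4 sin 74° = 3.85, north 4 cos 74° = 1.10
Current position: (-15.91, -2.03). Target: (-28, -9). Remaining: Δeast = -12.09, Δnorth = -6.97.
Bearing = atan2(-12.09, -6.97) mod 360° = 240.03°; distance = √((-12.09)² + (-6.97)²) = 13.958 mi.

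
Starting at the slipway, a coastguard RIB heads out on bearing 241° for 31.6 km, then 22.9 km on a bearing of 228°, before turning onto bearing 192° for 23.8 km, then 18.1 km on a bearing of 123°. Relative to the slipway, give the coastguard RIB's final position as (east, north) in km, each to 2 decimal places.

(-34.42, -63.78)

Leg 1 (241°, 31.6 km): east 31.6 sin 241° = -27.64, north 31.6 cos 241° = -15.32
Leg 2 (228°, 22.9 km): east 22.9 sin 228° = -17.02, north 22.9 cos 228° = -15.32
Leg 3 (192°, 23.8 km): east 23.8 sin 192° = -4.95, north 23.8 cos 192° = -23.28
Leg 4 (123°, 18.1 km): east 18.1 sin 123° = 15.18, north 18.1 cos 123° = -9.86
Summing: -34.42 km east, -63.78 km north → (-34.42, -63.78).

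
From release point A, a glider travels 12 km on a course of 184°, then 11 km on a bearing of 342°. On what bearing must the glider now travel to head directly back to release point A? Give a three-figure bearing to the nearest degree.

Leg 1 (184°, 12 km): east 12 sin 184° = -0.84, north 12 cos 184° = -11.97
Leg 2 (342°, 11 km): east 11 sin 342° = -3.40, north 11 cos 342° = 10.46
Net displacement: -4.24 east, -1.51 north. Direction back to start is (4.24, 1.51): bearing = atan2(4.24, 1.51) mod 360° = 70.39° ≈ 070°.

070°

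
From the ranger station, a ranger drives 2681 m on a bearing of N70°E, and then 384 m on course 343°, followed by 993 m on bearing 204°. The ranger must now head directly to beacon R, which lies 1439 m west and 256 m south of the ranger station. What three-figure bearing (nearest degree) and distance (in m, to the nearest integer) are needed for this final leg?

260°, 3500 m

Leg 1 (N70°E, 2681 m): east 2681 sin 70° = 2519.32, north 2681 cos 70° = 916.96
Leg 2 (343°, 384 m): east 384 sin 343° = -112.27, north 384 cos 343° = 367.22
Leg 3 (204°, 993 m): east 993 sin 204° = -403.89, north 993 cos 204° = -907.15
Current position: (2003.16, 377.03). Target: (-1439, -256). Remaining: Δeast = -3442.16, Δnorth = -633.03.
Bearing = atan2(-3442.16, -633.03) mod 360° = 259.58°; distance = √((-3442.16)² + (-633.03)²) = 3499.880 m.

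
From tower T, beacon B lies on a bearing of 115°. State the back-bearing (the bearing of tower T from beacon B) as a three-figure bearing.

295°

Back-bearing = 115° + 180° = 295°.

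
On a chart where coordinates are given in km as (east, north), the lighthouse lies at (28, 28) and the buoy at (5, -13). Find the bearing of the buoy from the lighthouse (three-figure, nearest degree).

Δeast = 5 − 28 = -23.00; Δnorth = -13 − 28 = -41.00.
Bearing = atan2(Δeast, Δnorth) mod 360° = 209.29° ≈ 209°.

209°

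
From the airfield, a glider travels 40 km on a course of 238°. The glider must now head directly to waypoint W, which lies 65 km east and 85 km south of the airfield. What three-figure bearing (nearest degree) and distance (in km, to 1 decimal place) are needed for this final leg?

Leg 1 (238°, 40 km): east 40 sin 238° = -33.92, north 40 cos 238° = -21.20
Current position: (-33.92, -21.20). Target: (65, -85). Remaining: Δeast = 98.92, Δnorth = -63.80.
Bearing = atan2(98.92, -63.80) mod 360° = 122.82°; distance = √((98.92)² + (-63.80)²) = 117.713 km.

123°, 117.7 km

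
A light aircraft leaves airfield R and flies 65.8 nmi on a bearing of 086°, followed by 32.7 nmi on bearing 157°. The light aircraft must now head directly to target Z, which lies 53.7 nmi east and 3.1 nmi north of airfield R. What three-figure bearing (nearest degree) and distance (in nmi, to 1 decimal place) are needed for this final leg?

319°, 37.8 nmi

Leg 1 (086°, 65.8 nmi): east 65.8 sin 86° = 65.64, north 65.8 cos 86° = 4.59
Leg 2 (157°, 32.7 nmi): east 32.7 sin 157° = 12.78, north 32.7 cos 157° = -30.10
Current position: (78.42, -25.51). Target: (53.7, 3.1). Remaining: Δeast = -24.72, Δnorth = 28.61.
Bearing = atan2(-24.72, 28.61) mod 360° = 319.18°; distance = √((-24.72)² + (28.61)²) = 37.808 nmi.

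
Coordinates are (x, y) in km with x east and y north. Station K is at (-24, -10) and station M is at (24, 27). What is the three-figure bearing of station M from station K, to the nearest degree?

052°

Δeast = 24 − -24 = 48.00; Δnorth = 27 − -10 = 37.00.
Bearing = atan2(Δeast, Δnorth) mod 360° = 52.37° ≈ 052°.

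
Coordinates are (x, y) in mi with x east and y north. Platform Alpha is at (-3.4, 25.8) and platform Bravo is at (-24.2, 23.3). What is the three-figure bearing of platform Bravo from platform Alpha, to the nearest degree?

Δeast = -24.2 − -3.4 = -20.80; Δnorth = 23.3 − 25.8 = -2.50.
Bearing = atan2(Δeast, Δnorth) mod 360° = 263.15° ≈ 263°.

263°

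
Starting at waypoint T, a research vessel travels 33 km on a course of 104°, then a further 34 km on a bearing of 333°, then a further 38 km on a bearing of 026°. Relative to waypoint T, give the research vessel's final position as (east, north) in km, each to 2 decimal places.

(33.24, 56.46)

Leg 1 (104°, 33 km): east 33 sin 104° = 32.02, north 33 cos 104° = -7.98
Leg 2 (333°, 34 km): east 34 sin 333° = -15.44, north 34 cos 333° = 30.29
Leg 3 (026°, 38 km): east 38 sin 26° = 16.66, north 38 cos 26° = 34.15
Summing: 33.24 km east, 56.46 km north → (33.24, 56.46).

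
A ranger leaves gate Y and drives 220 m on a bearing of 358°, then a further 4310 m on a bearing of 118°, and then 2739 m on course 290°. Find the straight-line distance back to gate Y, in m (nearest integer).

1500 m

Leg 1 (358°, 220 m): east 220 sin 358° = -7.68, north 220 cos 358° = 219.87
Leg 2 (118°, 4310 m): east 4310 sin 118° = 3805.50, north 4310 cos 118° = -2023.42
Leg 3 (290°, 2739 m): east 2739 sin 290° = -2573.82, north 2739 cos 290° = 936.79
Net: 1224.01 east, -866.76 north. Distance = √((1224.01)² + (-866.76)²) = 1499.825 m.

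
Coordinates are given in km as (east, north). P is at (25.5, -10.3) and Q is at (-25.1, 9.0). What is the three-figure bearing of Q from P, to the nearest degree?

291°

Δeast = -25.1 − 25.5 = -50.60; Δnorth = 9.0 − -10.3 = 19.30.
Bearing = atan2(Δeast, Δnorth) mod 360° = 290.88° ≈ 291°.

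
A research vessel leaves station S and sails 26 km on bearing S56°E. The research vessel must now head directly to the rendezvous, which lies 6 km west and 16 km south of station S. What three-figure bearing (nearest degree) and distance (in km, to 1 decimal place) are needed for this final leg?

267°, 27.6 km

Leg 1 (S56°E, 26 km): east 26 sin 124° = 21.55, north 26 cos 124° = -14.54
Current position: (21.55, -14.54). Target: (-6, -16). Remaining: Δeast = -27.55, Δnorth = -1.46.
Bearing = atan2(-27.55, -1.46) mod 360° = 266.96°; distance = √((-27.55)² + (-1.46)²) = 27.594 km.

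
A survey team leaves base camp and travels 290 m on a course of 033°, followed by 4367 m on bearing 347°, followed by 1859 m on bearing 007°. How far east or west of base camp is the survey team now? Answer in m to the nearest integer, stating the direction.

Leg 1 (033°, 290 m): east 290 sin 33° = 157.95, north 290 cos 33° = 243.21
Leg 2 (347°, 4367 m): east 4367 sin 347° = -982.36, north 4367 cos 347° = 4255.07
Leg 3 (007°, 1859 m): east 1859 sin 7° = 226.56, north 1859 cos 7° = 1845.14
Net east component: -597.86 m.

598 m west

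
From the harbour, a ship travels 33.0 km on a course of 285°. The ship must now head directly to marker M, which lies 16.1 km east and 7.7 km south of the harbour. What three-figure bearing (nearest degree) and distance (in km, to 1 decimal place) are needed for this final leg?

109°, 50.7 km

Leg 1 (285°, 33.0 km): east 33.0 sin 285° = -31.88, north 33.0 cos 285° = 8.54
Current position: (-31.88, 8.54). Target: (16.1, -7.7). Remaining: Δeast = 47.98, Δnorth = -16.24.
Bearing = atan2(47.98, -16.24) mod 360° = 108.70°; distance = √((47.98)² + (-16.24)²) = 50.650 km.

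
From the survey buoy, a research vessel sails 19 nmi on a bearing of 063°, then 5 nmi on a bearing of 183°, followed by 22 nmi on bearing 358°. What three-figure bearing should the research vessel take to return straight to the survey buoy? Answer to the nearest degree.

212°

Leg 1 (063°, 19 nmi): east 19 sin 63° = 16.93, north 19 cos 63° = 8.63
Leg 2 (183°, 5 nmi): east 5 sin 183° = -0.26, north 5 cos 183° = -4.99
Leg 3 (358°, 22 nmi): east 22 sin 358° = -0.77, north 22 cos 358° = 21.99
Net displacement: 15.90 east, 25.62 north. Direction back to start is (-15.90, -25.62): bearing = atan2(-15.90, -25.62) mod 360° = 211.82° ≈ 212°.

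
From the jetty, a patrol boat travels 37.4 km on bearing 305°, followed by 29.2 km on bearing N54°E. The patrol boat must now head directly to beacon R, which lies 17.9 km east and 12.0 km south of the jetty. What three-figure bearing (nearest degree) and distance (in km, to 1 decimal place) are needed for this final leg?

154°, 56.4 km

Leg 1 (305°, 37.4 km): east 37.4 sin 305° = -30.64, north 37.4 cos 305° = 21.45
Leg 2 (N54°E, 29.2 km): east 29.2 sin 54° = 23.62, north 29.2 cos 54° = 17.16
Current position: (-7.01, 38.62). Target: (17.9, -12.0). Remaining: Δeast = 24.91, Δnorth = -50.62.
Bearing = atan2(24.91, -50.62) mod 360° = 153.79°; distance = √((24.91)² + (-50.62)²) = 56.414 km.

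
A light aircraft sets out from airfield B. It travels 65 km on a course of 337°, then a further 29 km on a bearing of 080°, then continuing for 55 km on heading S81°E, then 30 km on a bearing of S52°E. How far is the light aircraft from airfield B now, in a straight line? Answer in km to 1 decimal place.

Leg 1 (337°, 65 km): east 65 sin 337° = -25.40, north 65 cos 337° = 59.83
Leg 2 (080°, 29 km): east 29 sin 80° = 28.56, north 29 cos 80° = 5.04
Leg 3 (S81°E, 55 km): east 55 sin 99° = 54.32, north 55 cos 99° = -8.60
Leg 4 (S52°E, 30 km): east 30 sin 128° = 23.64, north 30 cos 128° = -18.47
Net: 81.13 east, 37.79 north. Distance = √((81.13)² + (37.79)²) = 89.497 km.

89.5 km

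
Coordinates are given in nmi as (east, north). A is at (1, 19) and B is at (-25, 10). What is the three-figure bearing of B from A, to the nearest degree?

Δeast = -25 − 1 = -26.00; Δnorth = 10 − 19 = -9.00.
Bearing = atan2(Δeast, Δnorth) mod 360° = 250.91° ≈ 251°.

251°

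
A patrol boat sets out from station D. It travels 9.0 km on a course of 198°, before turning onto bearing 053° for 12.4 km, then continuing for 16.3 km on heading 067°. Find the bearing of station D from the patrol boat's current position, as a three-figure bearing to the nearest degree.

257°

Leg 1 (198°, 9.0 km): east 9.0 sin 198° = -2.78, north 9.0 cos 198° = -8.56
Leg 2 (053°, 12.4 km): east 12.4 sin 53° = 9.90, north 12.4 cos 53° = 7.46
Leg 3 (067°, 16.3 km): east 16.3 sin 67° = 15.00, north 16.3 cos 67° = 6.37
Net displacement: 22.13 east, 5.27 north. Direction back to start is (-22.13, -5.27): bearing = atan2(-22.13, -5.27) mod 360° = 256.60° ≈ 257°.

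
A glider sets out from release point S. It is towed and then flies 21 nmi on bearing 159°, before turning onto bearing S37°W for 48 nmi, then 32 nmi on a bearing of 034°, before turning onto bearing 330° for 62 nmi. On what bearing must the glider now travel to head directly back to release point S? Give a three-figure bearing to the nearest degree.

Leg 1 (159°, 21 nmi): east 21 sin 159° = 7.53, north 21 cos 159° = -19.61
Leg 2 (S37°W, 48 nmi): east 48 sin 217° = -28.89, north 48 cos 217° = -38.33
Leg 3 (034°, 32 nmi): east 32 sin 34° = 17.89, north 32 cos 34° = 26.53
Leg 4 (330°, 62 nmi): east 62 sin 330° = -31.00, north 62 cos 330° = 53.69
Net displacement: -34.47 east, 22.28 north. Direction back to start is (34.47, -22.28): bearing = atan2(34.47, -22.28) mod 360° = 122.88° ≈ 123°.

123°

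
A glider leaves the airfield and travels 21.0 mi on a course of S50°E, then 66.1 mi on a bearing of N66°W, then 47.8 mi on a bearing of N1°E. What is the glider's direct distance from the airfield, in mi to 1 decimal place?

Leg 1 (S50°E, 21.0 mi): east 21.0 sin 130° = 16.09, north 21.0 cos 130° = -13.50
Leg 2 (N66°W, 66.1 mi): east 66.1 sin 294° = -60.39, north 66.1 cos 294° = 26.89
Leg 3 (N1°E, 47.8 mi): east 47.8 sin 1° = 0.83, north 47.8 cos 1° = 47.79
Net: -43.46 east, 61.18 north. Distance = √((-43.46)² + (61.18)²) = 75.047 mi.

75.0 mi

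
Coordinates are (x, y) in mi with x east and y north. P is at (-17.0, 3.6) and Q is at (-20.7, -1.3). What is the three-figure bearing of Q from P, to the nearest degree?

217°

Δeast = -20.7 − -17.0 = -3.70; Δnorth = -1.3 − 3.6 = -4.90.
Bearing = atan2(Δeast, Δnorth) mod 360° = 217.06° ≈ 217°.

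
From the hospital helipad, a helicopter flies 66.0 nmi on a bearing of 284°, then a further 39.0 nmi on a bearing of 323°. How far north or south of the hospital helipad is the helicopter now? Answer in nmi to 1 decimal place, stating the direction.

Leg 1 (284°, 66.0 nmi): east 66.0 sin 284° = -64.04, north 66.0 cos 284° = 15.97
Leg 2 (323°, 39.0 nmi): east 39.0 sin 323° = -23.47, north 39.0 cos 323° = 31.15
Net north component: 47.11 nmi.

47.1 nmi north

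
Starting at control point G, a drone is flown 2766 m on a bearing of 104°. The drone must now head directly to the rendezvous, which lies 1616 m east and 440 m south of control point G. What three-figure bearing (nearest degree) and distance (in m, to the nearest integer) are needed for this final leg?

282°, 1092 m

Leg 1 (104°, 2766 m): east 2766 sin 104° = 2683.84, north 2766 cos 104° = -669.16
Current position: (2683.84, -669.16). Target: (1616, -440). Remaining: Δeast = -1067.84, Δnorth = 229.16.
Bearing = atan2(-1067.84, 229.16) mod 360° = 282.11°; distance = √((-1067.84)² + (229.16)²) = 1092.149 m.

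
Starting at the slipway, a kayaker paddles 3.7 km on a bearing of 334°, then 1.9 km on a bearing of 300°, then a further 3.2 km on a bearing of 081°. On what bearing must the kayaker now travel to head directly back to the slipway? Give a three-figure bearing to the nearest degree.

179°

Leg 1 (334°, 3.7 km): east 3.7 sin 334° = -1.62, north 3.7 cos 334° = 3.33
Leg 2 (300°, 1.9 km): east 1.9 sin 300° = -1.65, north 1.9 cos 300° = 0.95
Leg 3 (081°, 3.2 km): east 3.2 sin 81° = 3.16, north 3.2 cos 81° = 0.50
Net displacement: -0.11 east, 4.78 north. Direction back to start is (0.11, -4.78): bearing = atan2(0.11, -4.78) mod 360° = 178.72° ≈ 179°.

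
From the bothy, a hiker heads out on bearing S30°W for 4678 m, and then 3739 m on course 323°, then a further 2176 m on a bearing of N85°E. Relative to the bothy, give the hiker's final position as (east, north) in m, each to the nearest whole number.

(-2421, -876)

Leg 1 (S30°W, 4678 m): east 4678 sin 210° = -2339.00, north 4678 cos 210° = -4051.27
Leg 2 (323°, 3739 m): east 3739 sin 323° = -2250.19, north 3739 cos 323° = 2986.10
Leg 3 (N85°E, 2176 m): east 2176 sin 85° = 2167.72, north 2176 cos 85° = 189.65
Summing: -2421.47 m east, -875.52 m north → (-2421, -876).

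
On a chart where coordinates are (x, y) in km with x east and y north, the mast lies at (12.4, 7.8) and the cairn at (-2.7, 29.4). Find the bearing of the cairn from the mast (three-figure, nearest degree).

325°

Δeast = -2.7 − 12.4 = -15.10; Δnorth = 29.4 − 7.8 = 21.60.
Bearing = atan2(Δeast, Δnorth) mod 360° = 325.04° ≈ 325°.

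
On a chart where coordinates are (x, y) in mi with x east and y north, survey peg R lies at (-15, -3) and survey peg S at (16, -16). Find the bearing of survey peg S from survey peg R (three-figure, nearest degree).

Δeast = 16 − -15 = 31.00; Δnorth = -16 − -3 = -13.00.
Bearing = atan2(Δeast, Δnorth) mod 360° = 112.75° ≈ 113°.

113°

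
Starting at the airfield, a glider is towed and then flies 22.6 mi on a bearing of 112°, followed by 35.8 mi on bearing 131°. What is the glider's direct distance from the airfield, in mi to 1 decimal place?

57.6 mi

Leg 1 (112°, 22.6 mi): east 22.6 sin 112° = 20.95, north 22.6 cos 112° = -8.47
Leg 2 (131°, 35.8 mi): east 35.8 sin 131° = 27.02, north 35.8 cos 131° = -23.49
Net: 47.97 east, -31.95 north. Distance = √((47.97)² + (-31.95)²) = 57.640 mi.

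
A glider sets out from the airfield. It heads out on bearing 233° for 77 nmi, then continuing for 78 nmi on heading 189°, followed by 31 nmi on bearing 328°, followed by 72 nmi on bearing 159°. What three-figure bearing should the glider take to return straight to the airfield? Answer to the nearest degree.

021°

Leg 1 (233°, 77 nmi): east 77 sin 233° = -61.49, north 77 cos 233° = -46.34
Leg 2 (189°, 78 nmi): east 78 sin 189° = -12.20, north 78 cos 189° = -77.04
Leg 3 (328°, 31 nmi): east 31 sin 328° = -16.43, north 31 cos 328° = 26.29
Leg 4 (159°, 72 nmi): east 72 sin 159° = 25.80, north 72 cos 159° = -67.22
Net displacement: -64.32 east, -164.31 north. Direction back to start is (64.32, 164.31): bearing = atan2(64.32, 164.31) mod 360° = 21.38° ≈ 021°.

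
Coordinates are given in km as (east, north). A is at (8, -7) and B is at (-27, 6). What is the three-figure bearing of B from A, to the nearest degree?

290°

Δeast = -27 − 8 = -35.00; Δnorth = 6 − -7 = 13.00.
Bearing = atan2(Δeast, Δnorth) mod 360° = 290.38° ≈ 290°.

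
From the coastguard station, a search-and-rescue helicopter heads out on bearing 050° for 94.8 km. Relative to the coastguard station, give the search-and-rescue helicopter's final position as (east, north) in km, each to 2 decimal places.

(72.62, 60.94)

Leg 1 (050°, 94.8 km): east 94.8 sin 50° = 72.62, north 94.8 cos 50° = 60.94
Summing: 72.62 km east, 60.94 km north → (72.62, 60.94).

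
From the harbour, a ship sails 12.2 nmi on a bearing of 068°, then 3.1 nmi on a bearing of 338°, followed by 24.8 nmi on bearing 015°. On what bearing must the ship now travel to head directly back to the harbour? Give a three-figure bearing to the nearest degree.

208°

Leg 1 (068°, 12.2 nmi): east 12.2 sin 68° = 11.31, north 12.2 cos 68° = 4.57
Leg 2 (338°, 3.1 nmi): east 3.1 sin 338° = -1.16, north 3.1 cos 338° = 2.87
Leg 3 (015°, 24.8 nmi): east 24.8 sin 15° = 6.42, north 24.8 cos 15° = 23.95
Net displacement: 16.57 east, 31.40 north. Direction back to start is (-16.57, -31.40): bearing = atan2(-16.57, -31.40) mod 360° = 207.82° ≈ 208°.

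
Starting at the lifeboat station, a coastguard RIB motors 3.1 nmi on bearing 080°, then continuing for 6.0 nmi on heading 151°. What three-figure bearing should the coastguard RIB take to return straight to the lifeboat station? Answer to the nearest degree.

Leg 1 (080°, 3.1 nmi): east 3.1 sin 80° = 3.05, north 3.1 cos 80° = 0.54
Leg 2 (151°, 6.0 nmi): east 6.0 sin 151° = 2.91, north 6.0 cos 151° = -5.25
Net displacement: 5.96 east, -4.71 north. Direction back to start is (-5.96, 4.71): bearing = atan2(-5.96, 4.71) mod 360° = 308.31° ≈ 308°.

308°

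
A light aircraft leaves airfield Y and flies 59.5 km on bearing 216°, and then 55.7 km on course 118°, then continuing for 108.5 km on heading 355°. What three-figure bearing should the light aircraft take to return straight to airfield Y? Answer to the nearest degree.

Leg 1 (216°, 59.5 km): east 59.5 sin 216° = -34.97, north 59.5 cos 216° = -48.14
Leg 2 (118°, 55.7 km): east 55.7 sin 118° = 49.18, north 55.7 cos 118° = -26.15
Leg 3 (355°, 108.5 km): east 108.5 sin 355° = -9.46, north 108.5 cos 355° = 108.09
Net displacement: 4.75 east, 33.80 north. Direction back to start is (-4.75, -33.80): bearing = atan2(-4.75, -33.80) mod 360° = 188.00° ≈ 188°.

188°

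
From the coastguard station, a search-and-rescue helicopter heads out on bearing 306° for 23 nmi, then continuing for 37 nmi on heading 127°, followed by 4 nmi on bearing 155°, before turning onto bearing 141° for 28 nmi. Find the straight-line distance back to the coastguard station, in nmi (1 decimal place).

Leg 1 (306°, 23 nmi): east 23 sin 306° = -18.61, north 23 cos 306° = 13.52
Leg 2 (127°, 37 nmi): east 37 sin 127° = 29.55, north 37 cos 127° = -22.27
Leg 3 (155°, 4 nmi): east 4 sin 155° = 1.69, north 4 cos 155° = -3.63
Leg 4 (141°, 28 nmi): east 28 sin 141° = 17.62, north 28 cos 141° = -21.76
Net: 30.25 east, -34.13 north. Distance = √((30.25)² + (-34.13)²) = 45.611 nmi.

45.6 nmi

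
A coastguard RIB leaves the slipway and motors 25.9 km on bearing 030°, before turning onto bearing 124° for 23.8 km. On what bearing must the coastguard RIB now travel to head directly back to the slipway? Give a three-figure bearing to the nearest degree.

254°

Leg 1 (030°, 25.9 km): east 25.9 sin 30° = 12.95, north 25.9 cos 30° = 22.43
Leg 2 (124°, 23.8 km): east 23.8 sin 124° = 19.73, north 23.8 cos 124° = -13.31
Net displacement: 32.68 east, 9.12 north. Direction back to start is (-32.68, -9.12): bearing = atan2(-32.68, -9.12) mod 360° = 254.41° ≈ 254°.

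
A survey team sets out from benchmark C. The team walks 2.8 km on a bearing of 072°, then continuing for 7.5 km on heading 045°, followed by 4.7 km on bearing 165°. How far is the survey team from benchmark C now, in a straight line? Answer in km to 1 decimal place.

Leg 1 (072°, 2.8 km): east 2.8 sin 72° = 2.66, north 2.8 cos 72° = 0.87
Leg 2 (045°, 7.5 km): east 7.5 sin 45° = 5.30, north 7.5 cos 45° = 5.30
Leg 3 (165°, 4.7 km): east 4.7 sin 165° = 1.22, north 4.7 cos 165° = -4.54
Net: 9.18 east, 1.63 north. Distance = √((9.18)² + (1.63)²) = 9.326 km.

9.3 km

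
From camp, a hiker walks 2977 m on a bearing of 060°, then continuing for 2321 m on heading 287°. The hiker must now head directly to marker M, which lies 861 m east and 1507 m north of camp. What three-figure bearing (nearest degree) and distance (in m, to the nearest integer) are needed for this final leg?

Leg 1 (060°, 2977 m): east 2977 sin 60° = 2578.16, north 2977 cos 60° = 1488.50
Leg 2 (287°, 2321 m): east 2321 sin 287° = -2219.58, north 2321 cos 287° = 678.59
Current position: (358.57, 2167.09). Target: (861, 1507). Remaining: Δeast = 502.43, Δnorth = -660.09.
Bearing = atan2(502.43, -660.09) mod 360° = 142.72°; distance = √((502.43)² + (-660.09)²) = 829.552 m.

143°, 830 m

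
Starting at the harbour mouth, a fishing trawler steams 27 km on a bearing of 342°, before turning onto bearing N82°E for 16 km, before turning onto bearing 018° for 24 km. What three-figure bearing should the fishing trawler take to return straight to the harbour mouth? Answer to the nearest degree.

196°

Leg 1 (342°, 27 km): east 27 sin 342° = -8.34, north 27 cos 342° = 25.68
Leg 2 (N82°E, 16 km): east 16 sin 82° = 15.84, north 16 cos 82° = 2.23
Leg 3 (018°, 24 km): east 24 sin 18° = 7.42, north 24 cos 18° = 22.83
Net displacement: 14.92 east, 50.73 north. Direction back to start is (-14.92, -50.73): bearing = atan2(-14.92, -50.73) mod 360° = 196.39° ≈ 196°.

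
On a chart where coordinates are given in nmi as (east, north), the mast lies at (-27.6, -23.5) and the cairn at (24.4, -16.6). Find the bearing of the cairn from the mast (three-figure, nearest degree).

082°

Δeast = 24.4 − -27.6 = 52.00; Δnorth = -16.6 − -23.5 = 6.90.
Bearing = atan2(Δeast, Δnorth) mod 360° = 82.44° ≈ 082°.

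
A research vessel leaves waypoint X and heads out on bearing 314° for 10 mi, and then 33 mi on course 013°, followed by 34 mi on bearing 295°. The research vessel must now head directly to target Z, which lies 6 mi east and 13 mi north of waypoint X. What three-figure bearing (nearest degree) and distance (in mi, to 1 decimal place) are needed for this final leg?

138°, 54.6 mi

Leg 1 (314°, 10 mi): east 10 sin 314° = -7.19, north 10 cos 314° = 6.95
Leg 2 (013°, 33 mi): east 33 sin 13° = 7.42, north 33 cos 13° = 32.15
Leg 3 (295°, 34 mi): east 34 sin 295° = -30.81, north 34 cos 295° = 14.37
Current position: (-30.58, 53.47). Target: (6, 13). Remaining: Δeast = 36.58, Δnorth = -40.47.
Bearing = atan2(36.58, -40.47) mod 360° = 137.89°; distance = √((36.58)² + (-40.47)²) = 54.555 mi.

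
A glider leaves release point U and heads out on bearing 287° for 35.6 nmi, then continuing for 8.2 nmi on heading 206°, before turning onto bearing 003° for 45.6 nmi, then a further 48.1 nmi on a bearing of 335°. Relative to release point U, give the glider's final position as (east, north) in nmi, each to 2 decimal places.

(-55.58, 92.17)

Leg 1 (287°, 35.6 nmi): east 35.6 sin 287° = -34.04, north 35.6 cos 287° = 10.41
Leg 2 (206°, 8.2 nmi): east 8.2 sin 206° = -3.59, north 8.2 cos 206° = -7.37
Leg 3 (003°, 45.6 nmi): east 45.6 sin 3° = 2.39, north 45.6 cos 3° = 45.54
Leg 4 (335°, 48.1 nmi): east 48.1 sin 335° = -20.33, north 48.1 cos 335° = 43.59
Summing: -55.58 nmi east, 92.17 nmi north → (-55.58, 92.17).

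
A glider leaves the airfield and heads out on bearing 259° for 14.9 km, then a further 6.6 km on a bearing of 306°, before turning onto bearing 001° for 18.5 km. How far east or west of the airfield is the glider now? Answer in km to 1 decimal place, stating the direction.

Leg 1 (259°, 14.9 km): east 14.9 sin 259° = -14.63, north 14.9 cos 259° = -2.84
Leg 2 (306°, 6.6 km): east 6.6 sin 306° = -5.34, north 6.6 cos 306° = 3.88
Leg 3 (001°, 18.5 km): east 18.5 sin 1° = 0.32, north 18.5 cos 1° = 18.50
Net east component: -19.64 km.

19.6 km west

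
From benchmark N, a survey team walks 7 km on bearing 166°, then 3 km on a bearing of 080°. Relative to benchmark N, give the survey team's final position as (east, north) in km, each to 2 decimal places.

Leg 1 (166°, 7 km): east 7 sin 166° = 1.69, north 7 cos 166° = -6.79
Leg 2 (080°, 3 km): east 3 sin 80° = 2.95, north 3 cos 80° = 0.52
Summing: 4.65 km east, -6.27 km north → (4.65, -6.27).

(4.65, -6.27)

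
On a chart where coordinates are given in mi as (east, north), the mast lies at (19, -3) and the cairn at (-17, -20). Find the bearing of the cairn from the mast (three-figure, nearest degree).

245°

Δeast = -17 − 19 = -36.00; Δnorth = -20 − -3 = -17.00.
Bearing = atan2(Δeast, Δnorth) mod 360° = 244.72° ≈ 245°.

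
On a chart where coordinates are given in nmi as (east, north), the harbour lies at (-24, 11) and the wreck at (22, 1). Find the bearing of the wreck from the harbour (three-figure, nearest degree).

102°

Δeast = 22 − -24 = 46.00; Δnorth = 1 − 11 = -10.00.
Bearing = atan2(Δeast, Δnorth) mod 360° = 102.26° ≈ 102°.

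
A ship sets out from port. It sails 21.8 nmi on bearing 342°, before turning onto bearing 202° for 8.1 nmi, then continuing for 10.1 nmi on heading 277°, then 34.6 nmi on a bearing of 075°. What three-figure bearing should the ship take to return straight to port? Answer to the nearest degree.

Leg 1 (342°, 21.8 nmi): east 21.8 sin 342° = -6.74, north 21.8 cos 342° = 20.73
Leg 2 (202°, 8.1 nmi): east 8.1 sin 202° = -3.03, north 8.1 cos 202° = -7.51
Leg 3 (277°, 10.1 nmi): east 10.1 sin 277° = -10.02, north 10.1 cos 277° = 1.23
Leg 4 (075°, 34.6 nmi): east 34.6 sin 75° = 33.42, north 34.6 cos 75° = 8.96
Net displacement: 13.63 east, 23.41 north. Direction back to start is (-13.63, -23.41): bearing = atan2(-13.63, -23.41) mod 360° = 210.20° ≈ 210°.

210°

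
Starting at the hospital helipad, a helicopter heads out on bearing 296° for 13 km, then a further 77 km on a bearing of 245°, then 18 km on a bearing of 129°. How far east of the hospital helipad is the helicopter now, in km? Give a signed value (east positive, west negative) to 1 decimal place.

-67.5 km

Leg 1 (296°, 13 km): east 13 sin 296° = -11.68, north 13 cos 296° = 5.70
Leg 2 (245°, 77 km): east 77 sin 245° = -69.79, north 77 cos 245° = -32.54
Leg 3 (129°, 18 km): east 18 sin 129° = 13.99, north 18 cos 129° = -11.33
Net east component: -67.48 km.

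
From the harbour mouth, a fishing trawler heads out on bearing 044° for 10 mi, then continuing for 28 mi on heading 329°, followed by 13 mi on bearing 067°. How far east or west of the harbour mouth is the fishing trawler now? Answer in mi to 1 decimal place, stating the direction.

Leg 1 (044°, 10 mi): east 10 sin 44° = 6.95, north 10 cos 44° = 7.19
Leg 2 (329°, 28 mi): east 28 sin 329° = -14.42, north 28 cos 329° = 24.00
Leg 3 (067°, 13 mi): east 13 sin 67° = 11.97, north 13 cos 67° = 5.08
Net east component: 4.49 mi.

4.5 mi east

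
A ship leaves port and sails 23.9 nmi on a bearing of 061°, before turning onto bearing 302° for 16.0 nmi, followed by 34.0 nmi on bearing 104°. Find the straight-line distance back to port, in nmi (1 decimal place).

42.0 nmi

Leg 1 (061°, 23.9 nmi): east 23.9 sin 61° = 20.90, north 23.9 cos 61° = 11.59
Leg 2 (302°, 16.0 nmi): east 16.0 sin 302° = -13.57, north 16.0 cos 302° = 8.48
Leg 3 (104°, 34.0 nmi): east 34.0 sin 104° = 32.99, north 34.0 cos 104° = -8.23
Net: 40.32 east, 11.84 north. Distance = √((40.32)² + (11.84)²) = 42.027 nmi.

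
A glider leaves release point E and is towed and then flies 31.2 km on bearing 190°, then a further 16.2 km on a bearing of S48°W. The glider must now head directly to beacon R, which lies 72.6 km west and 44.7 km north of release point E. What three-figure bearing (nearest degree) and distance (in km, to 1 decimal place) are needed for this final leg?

Leg 1 (190°, 31.2 km): east 31.2 sin 190° = -5.42, north 31.2 cos 190° = -30.73
Leg 2 (S48°W, 16.2 km): east 16.2 sin 228° = -12.04, north 16.2 cos 228° = -10.84
Current position: (-17.46, -41.57). Target: (-72.6, 44.7). Remaining: Δeast = -55.14, Δnorth = 86.27.
Bearing = atan2(-55.14, 86.27) mod 360° = 327.41°; distance = √((-55.14)² + (86.27)²) = 102.384 km.

327°, 102.4 km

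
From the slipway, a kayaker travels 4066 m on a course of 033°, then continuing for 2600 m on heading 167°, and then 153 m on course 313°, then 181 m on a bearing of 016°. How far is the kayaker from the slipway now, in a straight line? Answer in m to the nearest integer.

2971 m

Leg 1 (033°, 4066 m): east 4066 sin 33° = 2214.50, north 4066 cos 33° = 3410.03
Leg 2 (167°, 2600 m): east 2600 sin 167° = 584.87, north 2600 cos 167° = -2533.36
Leg 3 (313°, 153 m): east 153 sin 313° = -111.90, north 153 cos 313° = 104.35
Leg 4 (016°, 181 m): east 181 sin 16° = 49.89, north 181 cos 16° = 173.99
Net: 2737.37 east, 1155.01 north. Distance = √((2737.37)² + (1155.01)²) = 2971.065 m.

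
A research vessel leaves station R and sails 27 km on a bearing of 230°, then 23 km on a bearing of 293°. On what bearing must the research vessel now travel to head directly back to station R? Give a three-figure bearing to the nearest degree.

Leg 1 (230°, 27 km): east 27 sin 230° = -20.68, north 27 cos 230° = -17.36
Leg 2 (293°, 23 km): east 23 sin 293° = -21.17, north 23 cos 293° = 8.99
Net displacement: -41.85 east, -8.37 north. Direction back to start is (41.85, 8.37): bearing = atan2(41.85, 8.37) mod 360° = 78.69° ≈ 079°.

079°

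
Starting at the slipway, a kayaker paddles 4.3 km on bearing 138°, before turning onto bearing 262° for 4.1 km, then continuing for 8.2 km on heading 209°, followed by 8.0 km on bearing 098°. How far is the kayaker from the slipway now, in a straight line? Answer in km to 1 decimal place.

12.4 km

Leg 1 (138°, 4.3 km): east 4.3 sin 138° = 2.88, north 4.3 cos 138° = -3.20
Leg 2 (262°, 4.1 km): east 4.1 sin 262° = -4.06, north 4.1 cos 262° = -0.57
Leg 3 (209°, 8.2 km): east 8.2 sin 209° = -3.98, north 8.2 cos 209° = -7.17
Leg 4 (098°, 8.0 km): east 8.0 sin 98° = 7.92, north 8.0 cos 98° = -1.11
Net: 2.76 east, -12.05 north. Distance = √((2.76)² + (-12.05)²) = 12.364 km.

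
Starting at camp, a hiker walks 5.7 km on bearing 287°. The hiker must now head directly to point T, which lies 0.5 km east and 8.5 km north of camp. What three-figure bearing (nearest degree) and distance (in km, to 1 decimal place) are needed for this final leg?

041°, 9.1 km

Leg 1 (287°, 5.7 km): east 5.7 sin 287° = -5.45, north 5.7 cos 287° = 1.67
Current position: (-5.45, 1.67). Target: (0.5, 8.5). Remaining: Δeast = 5.95, Δnorth = 6.83.
Bearing = atan2(5.95, 6.83) mod 360° = 41.05°; distance = √((5.95)² + (6.83)²) = 9.061 km.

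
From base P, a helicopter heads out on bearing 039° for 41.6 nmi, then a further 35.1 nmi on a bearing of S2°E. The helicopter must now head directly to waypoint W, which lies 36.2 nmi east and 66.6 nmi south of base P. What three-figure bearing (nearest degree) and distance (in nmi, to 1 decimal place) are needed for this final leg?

Leg 1 (039°, 41.6 nmi): east 41.6 sin 39° = 26.18, north 41.6 cos 39° = 32.33
Leg 2 (S2°E, 35.1 nmi): east 35.1 sin 178° = 1.22, north 35.1 cos 178° = -35.08
Current position: (27.40, -2.75). Target: (36.2, -66.6). Remaining: Δeast = 8.80, Δnorth = -63.85.
Bearing = atan2(8.80, -63.85) mod 360° = 172.16°; distance = √((8.80)² + (-63.85)²) = 64.454 nmi.

172°, 64.5 nmi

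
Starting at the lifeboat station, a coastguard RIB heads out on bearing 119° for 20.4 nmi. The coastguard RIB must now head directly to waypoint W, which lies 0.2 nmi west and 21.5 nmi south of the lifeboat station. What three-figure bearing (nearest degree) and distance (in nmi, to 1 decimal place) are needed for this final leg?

Leg 1 (119°, 20.4 nmi): east 20.4 sin 119° = 17.84, north 20.4 cos 119° = -9.89
Current position: (17.84, -9.89). Target: (-0.2, -21.5). Remaining: Δeast = -18.04, Δnorth = -11.61.
Bearing = atan2(-18.04, -11.61) mod 360° = 237.24°; distance = √((-18.04)² + (-11.61)²) = 21.455 nmi.

237°, 21.5 nmi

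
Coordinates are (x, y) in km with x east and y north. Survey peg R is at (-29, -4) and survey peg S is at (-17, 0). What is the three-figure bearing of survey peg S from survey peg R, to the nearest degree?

Δeast = -17 − -29 = 12.00; Δnorth = 0 − -4 = 4.00.
Bearing = atan2(Δeast, Δnorth) mod 360° = 71.57° ≈ 072°.

072°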